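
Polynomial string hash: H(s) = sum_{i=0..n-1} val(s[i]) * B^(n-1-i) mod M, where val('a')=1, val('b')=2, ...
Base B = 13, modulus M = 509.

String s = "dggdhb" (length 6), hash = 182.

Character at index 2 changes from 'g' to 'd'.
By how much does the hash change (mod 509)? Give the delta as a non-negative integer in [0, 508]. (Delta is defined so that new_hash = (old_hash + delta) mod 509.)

Answer: 26

Derivation:
Delta formula: (val(new) - val(old)) * B^(n-1-k) mod M
  val('d') - val('g') = 4 - 7 = -3
  B^(n-1-k) = 13^3 mod 509 = 161
  Delta = -3 * 161 mod 509 = 26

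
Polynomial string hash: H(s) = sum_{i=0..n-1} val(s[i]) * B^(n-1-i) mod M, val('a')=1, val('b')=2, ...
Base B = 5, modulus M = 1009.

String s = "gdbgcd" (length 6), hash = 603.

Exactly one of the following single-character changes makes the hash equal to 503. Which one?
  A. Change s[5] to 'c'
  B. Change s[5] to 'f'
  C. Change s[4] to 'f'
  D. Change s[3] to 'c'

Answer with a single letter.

Option A: s[5]='d'->'c', delta=(3-4)*5^0 mod 1009 = 1008, hash=603+1008 mod 1009 = 602
Option B: s[5]='d'->'f', delta=(6-4)*5^0 mod 1009 = 2, hash=603+2 mod 1009 = 605
Option C: s[4]='c'->'f', delta=(6-3)*5^1 mod 1009 = 15, hash=603+15 mod 1009 = 618
Option D: s[3]='g'->'c', delta=(3-7)*5^2 mod 1009 = 909, hash=603+909 mod 1009 = 503 <-- target

Answer: D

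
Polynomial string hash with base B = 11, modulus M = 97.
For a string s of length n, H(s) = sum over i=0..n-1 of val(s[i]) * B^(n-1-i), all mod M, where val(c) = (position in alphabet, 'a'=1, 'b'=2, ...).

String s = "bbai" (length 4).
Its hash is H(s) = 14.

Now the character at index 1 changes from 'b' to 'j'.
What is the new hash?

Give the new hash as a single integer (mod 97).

val('b') = 2, val('j') = 10
Position k = 1, exponent = n-1-k = 2
B^2 mod M = 11^2 mod 97 = 24
Delta = (10 - 2) * 24 mod 97 = 95
New hash = (14 + 95) mod 97 = 12

Answer: 12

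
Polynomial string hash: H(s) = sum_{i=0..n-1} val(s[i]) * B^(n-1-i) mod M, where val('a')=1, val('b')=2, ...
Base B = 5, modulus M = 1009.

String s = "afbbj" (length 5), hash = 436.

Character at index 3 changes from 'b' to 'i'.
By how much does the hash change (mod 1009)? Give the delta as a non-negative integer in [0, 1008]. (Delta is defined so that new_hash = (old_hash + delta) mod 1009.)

Delta formula: (val(new) - val(old)) * B^(n-1-k) mod M
  val('i') - val('b') = 9 - 2 = 7
  B^(n-1-k) = 5^1 mod 1009 = 5
  Delta = 7 * 5 mod 1009 = 35

Answer: 35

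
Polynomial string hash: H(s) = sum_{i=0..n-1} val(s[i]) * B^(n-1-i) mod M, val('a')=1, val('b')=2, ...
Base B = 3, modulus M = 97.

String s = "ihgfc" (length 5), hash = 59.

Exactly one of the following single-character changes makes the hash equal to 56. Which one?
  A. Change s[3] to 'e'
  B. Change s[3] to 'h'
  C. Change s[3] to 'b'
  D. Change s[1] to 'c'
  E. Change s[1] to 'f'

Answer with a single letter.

Option A: s[3]='f'->'e', delta=(5-6)*3^1 mod 97 = 94, hash=59+94 mod 97 = 56 <-- target
Option B: s[3]='f'->'h', delta=(8-6)*3^1 mod 97 = 6, hash=59+6 mod 97 = 65
Option C: s[3]='f'->'b', delta=(2-6)*3^1 mod 97 = 85, hash=59+85 mod 97 = 47
Option D: s[1]='h'->'c', delta=(3-8)*3^3 mod 97 = 59, hash=59+59 mod 97 = 21
Option E: s[1]='h'->'f', delta=(6-8)*3^3 mod 97 = 43, hash=59+43 mod 97 = 5

Answer: A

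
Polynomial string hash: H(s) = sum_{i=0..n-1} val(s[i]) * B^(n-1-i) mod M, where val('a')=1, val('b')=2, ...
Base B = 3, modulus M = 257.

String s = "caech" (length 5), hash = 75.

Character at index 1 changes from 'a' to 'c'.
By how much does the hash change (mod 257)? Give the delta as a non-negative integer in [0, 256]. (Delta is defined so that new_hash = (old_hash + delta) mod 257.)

Answer: 54

Derivation:
Delta formula: (val(new) - val(old)) * B^(n-1-k) mod M
  val('c') - val('a') = 3 - 1 = 2
  B^(n-1-k) = 3^3 mod 257 = 27
  Delta = 2 * 27 mod 257 = 54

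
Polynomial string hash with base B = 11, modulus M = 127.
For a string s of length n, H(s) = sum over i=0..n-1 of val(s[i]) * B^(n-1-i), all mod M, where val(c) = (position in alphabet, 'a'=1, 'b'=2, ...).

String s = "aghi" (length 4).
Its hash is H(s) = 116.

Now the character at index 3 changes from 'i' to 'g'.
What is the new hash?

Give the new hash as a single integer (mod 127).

Answer: 114

Derivation:
val('i') = 9, val('g') = 7
Position k = 3, exponent = n-1-k = 0
B^0 mod M = 11^0 mod 127 = 1
Delta = (7 - 9) * 1 mod 127 = 125
New hash = (116 + 125) mod 127 = 114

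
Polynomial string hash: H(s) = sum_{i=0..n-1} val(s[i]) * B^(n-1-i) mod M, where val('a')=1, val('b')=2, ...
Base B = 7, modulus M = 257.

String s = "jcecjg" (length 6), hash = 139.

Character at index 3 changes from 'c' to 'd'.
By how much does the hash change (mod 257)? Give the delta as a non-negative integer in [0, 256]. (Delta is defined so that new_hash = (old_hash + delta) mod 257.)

Delta formula: (val(new) - val(old)) * B^(n-1-k) mod M
  val('d') - val('c') = 4 - 3 = 1
  B^(n-1-k) = 7^2 mod 257 = 49
  Delta = 1 * 49 mod 257 = 49

Answer: 49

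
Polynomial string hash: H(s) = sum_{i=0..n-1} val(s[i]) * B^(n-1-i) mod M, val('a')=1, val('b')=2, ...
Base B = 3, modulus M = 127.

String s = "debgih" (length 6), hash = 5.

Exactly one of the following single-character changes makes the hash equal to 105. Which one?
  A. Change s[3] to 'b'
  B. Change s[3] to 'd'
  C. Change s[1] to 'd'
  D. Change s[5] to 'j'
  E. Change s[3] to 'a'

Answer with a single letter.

Answer: B

Derivation:
Option A: s[3]='g'->'b', delta=(2-7)*3^2 mod 127 = 82, hash=5+82 mod 127 = 87
Option B: s[3]='g'->'d', delta=(4-7)*3^2 mod 127 = 100, hash=5+100 mod 127 = 105 <-- target
Option C: s[1]='e'->'d', delta=(4-5)*3^4 mod 127 = 46, hash=5+46 mod 127 = 51
Option D: s[5]='h'->'j', delta=(10-8)*3^0 mod 127 = 2, hash=5+2 mod 127 = 7
Option E: s[3]='g'->'a', delta=(1-7)*3^2 mod 127 = 73, hash=5+73 mod 127 = 78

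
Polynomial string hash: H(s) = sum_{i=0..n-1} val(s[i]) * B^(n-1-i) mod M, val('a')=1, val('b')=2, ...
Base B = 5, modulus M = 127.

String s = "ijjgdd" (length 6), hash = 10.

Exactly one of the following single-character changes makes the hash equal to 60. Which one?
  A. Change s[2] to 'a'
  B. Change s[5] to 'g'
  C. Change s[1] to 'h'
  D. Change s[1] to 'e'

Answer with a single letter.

Answer: D

Derivation:
Option A: s[2]='j'->'a', delta=(1-10)*5^3 mod 127 = 18, hash=10+18 mod 127 = 28
Option B: s[5]='d'->'g', delta=(7-4)*5^0 mod 127 = 3, hash=10+3 mod 127 = 13
Option C: s[1]='j'->'h', delta=(8-10)*5^4 mod 127 = 20, hash=10+20 mod 127 = 30
Option D: s[1]='j'->'e', delta=(5-10)*5^4 mod 127 = 50, hash=10+50 mod 127 = 60 <-- target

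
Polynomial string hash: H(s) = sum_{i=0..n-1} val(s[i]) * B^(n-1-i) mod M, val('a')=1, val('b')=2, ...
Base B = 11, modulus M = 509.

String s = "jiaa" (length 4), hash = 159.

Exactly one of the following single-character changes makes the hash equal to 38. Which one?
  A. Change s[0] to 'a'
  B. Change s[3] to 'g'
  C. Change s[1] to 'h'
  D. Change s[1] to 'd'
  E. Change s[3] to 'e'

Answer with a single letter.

Option A: s[0]='j'->'a', delta=(1-10)*11^3 mod 509 = 237, hash=159+237 mod 509 = 396
Option B: s[3]='a'->'g', delta=(7-1)*11^0 mod 509 = 6, hash=159+6 mod 509 = 165
Option C: s[1]='i'->'h', delta=(8-9)*11^2 mod 509 = 388, hash=159+388 mod 509 = 38 <-- target
Option D: s[1]='i'->'d', delta=(4-9)*11^2 mod 509 = 413, hash=159+413 mod 509 = 63
Option E: s[3]='a'->'e', delta=(5-1)*11^0 mod 509 = 4, hash=159+4 mod 509 = 163

Answer: C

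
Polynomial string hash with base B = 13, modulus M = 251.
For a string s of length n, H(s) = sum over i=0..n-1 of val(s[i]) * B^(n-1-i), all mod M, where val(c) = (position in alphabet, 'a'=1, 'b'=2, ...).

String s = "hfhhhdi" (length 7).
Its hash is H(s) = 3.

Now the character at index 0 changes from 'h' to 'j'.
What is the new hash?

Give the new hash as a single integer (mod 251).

val('h') = 8, val('j') = 10
Position k = 0, exponent = n-1-k = 6
B^6 mod M = 13^6 mod 251 = 79
Delta = (10 - 8) * 79 mod 251 = 158
New hash = (3 + 158) mod 251 = 161

Answer: 161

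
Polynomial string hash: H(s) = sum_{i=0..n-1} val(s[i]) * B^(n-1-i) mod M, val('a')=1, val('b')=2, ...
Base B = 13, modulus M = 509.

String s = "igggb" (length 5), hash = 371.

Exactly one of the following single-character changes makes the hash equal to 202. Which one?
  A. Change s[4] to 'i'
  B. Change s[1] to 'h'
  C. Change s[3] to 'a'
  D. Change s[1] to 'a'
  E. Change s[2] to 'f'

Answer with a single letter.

Option A: s[4]='b'->'i', delta=(9-2)*13^0 mod 509 = 7, hash=371+7 mod 509 = 378
Option B: s[1]='g'->'h', delta=(8-7)*13^3 mod 509 = 161, hash=371+161 mod 509 = 23
Option C: s[3]='g'->'a', delta=(1-7)*13^1 mod 509 = 431, hash=371+431 mod 509 = 293
Option D: s[1]='g'->'a', delta=(1-7)*13^3 mod 509 = 52, hash=371+52 mod 509 = 423
Option E: s[2]='g'->'f', delta=(6-7)*13^2 mod 509 = 340, hash=371+340 mod 509 = 202 <-- target

Answer: E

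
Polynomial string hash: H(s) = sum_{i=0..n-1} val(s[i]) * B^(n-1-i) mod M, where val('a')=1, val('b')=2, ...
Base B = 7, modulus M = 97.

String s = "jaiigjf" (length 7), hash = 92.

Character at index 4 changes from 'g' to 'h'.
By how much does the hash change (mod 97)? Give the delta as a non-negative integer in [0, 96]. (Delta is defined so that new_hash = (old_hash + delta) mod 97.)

Answer: 49

Derivation:
Delta formula: (val(new) - val(old)) * B^(n-1-k) mod M
  val('h') - val('g') = 8 - 7 = 1
  B^(n-1-k) = 7^2 mod 97 = 49
  Delta = 1 * 49 mod 97 = 49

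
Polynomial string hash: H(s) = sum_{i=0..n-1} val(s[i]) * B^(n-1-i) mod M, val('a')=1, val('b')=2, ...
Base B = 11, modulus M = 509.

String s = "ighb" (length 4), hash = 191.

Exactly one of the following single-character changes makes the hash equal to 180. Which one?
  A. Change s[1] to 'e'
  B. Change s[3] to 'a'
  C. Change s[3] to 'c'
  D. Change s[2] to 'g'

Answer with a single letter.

Answer: D

Derivation:
Option A: s[1]='g'->'e', delta=(5-7)*11^2 mod 509 = 267, hash=191+267 mod 509 = 458
Option B: s[3]='b'->'a', delta=(1-2)*11^0 mod 509 = 508, hash=191+508 mod 509 = 190
Option C: s[3]='b'->'c', delta=(3-2)*11^0 mod 509 = 1, hash=191+1 mod 509 = 192
Option D: s[2]='h'->'g', delta=(7-8)*11^1 mod 509 = 498, hash=191+498 mod 509 = 180 <-- target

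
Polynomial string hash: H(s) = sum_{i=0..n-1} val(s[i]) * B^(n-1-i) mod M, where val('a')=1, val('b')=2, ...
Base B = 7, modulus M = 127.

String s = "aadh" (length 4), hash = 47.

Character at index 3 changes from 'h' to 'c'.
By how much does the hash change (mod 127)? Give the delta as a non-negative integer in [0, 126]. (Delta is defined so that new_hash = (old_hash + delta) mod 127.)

Delta formula: (val(new) - val(old)) * B^(n-1-k) mod M
  val('c') - val('h') = 3 - 8 = -5
  B^(n-1-k) = 7^0 mod 127 = 1
  Delta = -5 * 1 mod 127 = 122

Answer: 122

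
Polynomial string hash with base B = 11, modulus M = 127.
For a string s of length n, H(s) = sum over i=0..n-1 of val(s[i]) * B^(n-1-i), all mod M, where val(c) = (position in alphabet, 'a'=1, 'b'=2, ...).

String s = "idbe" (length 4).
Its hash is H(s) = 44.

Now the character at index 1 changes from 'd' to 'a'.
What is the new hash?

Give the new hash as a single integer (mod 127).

Answer: 62

Derivation:
val('d') = 4, val('a') = 1
Position k = 1, exponent = n-1-k = 2
B^2 mod M = 11^2 mod 127 = 121
Delta = (1 - 4) * 121 mod 127 = 18
New hash = (44 + 18) mod 127 = 62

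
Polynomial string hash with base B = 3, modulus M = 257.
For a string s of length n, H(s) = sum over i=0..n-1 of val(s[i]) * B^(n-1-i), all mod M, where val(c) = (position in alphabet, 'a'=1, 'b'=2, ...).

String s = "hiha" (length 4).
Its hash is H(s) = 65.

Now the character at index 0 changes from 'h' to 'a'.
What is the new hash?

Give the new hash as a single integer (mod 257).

Answer: 133

Derivation:
val('h') = 8, val('a') = 1
Position k = 0, exponent = n-1-k = 3
B^3 mod M = 3^3 mod 257 = 27
Delta = (1 - 8) * 27 mod 257 = 68
New hash = (65 + 68) mod 257 = 133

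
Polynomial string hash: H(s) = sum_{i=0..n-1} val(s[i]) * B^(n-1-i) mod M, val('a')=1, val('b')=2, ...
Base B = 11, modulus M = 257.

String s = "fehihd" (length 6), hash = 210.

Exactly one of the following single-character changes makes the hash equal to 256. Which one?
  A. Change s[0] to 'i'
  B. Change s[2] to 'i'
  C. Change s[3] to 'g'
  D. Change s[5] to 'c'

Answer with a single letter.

Answer: B

Derivation:
Option A: s[0]='f'->'i', delta=(9-6)*11^5 mod 257 = 250, hash=210+250 mod 257 = 203
Option B: s[2]='h'->'i', delta=(9-8)*11^3 mod 257 = 46, hash=210+46 mod 257 = 256 <-- target
Option C: s[3]='i'->'g', delta=(7-9)*11^2 mod 257 = 15, hash=210+15 mod 257 = 225
Option D: s[5]='d'->'c', delta=(3-4)*11^0 mod 257 = 256, hash=210+256 mod 257 = 209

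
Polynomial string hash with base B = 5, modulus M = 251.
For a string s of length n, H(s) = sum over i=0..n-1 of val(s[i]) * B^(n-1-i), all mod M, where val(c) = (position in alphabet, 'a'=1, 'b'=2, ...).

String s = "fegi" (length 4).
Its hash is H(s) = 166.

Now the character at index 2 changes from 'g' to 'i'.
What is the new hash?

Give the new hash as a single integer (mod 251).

Answer: 176

Derivation:
val('g') = 7, val('i') = 9
Position k = 2, exponent = n-1-k = 1
B^1 mod M = 5^1 mod 251 = 5
Delta = (9 - 7) * 5 mod 251 = 10
New hash = (166 + 10) mod 251 = 176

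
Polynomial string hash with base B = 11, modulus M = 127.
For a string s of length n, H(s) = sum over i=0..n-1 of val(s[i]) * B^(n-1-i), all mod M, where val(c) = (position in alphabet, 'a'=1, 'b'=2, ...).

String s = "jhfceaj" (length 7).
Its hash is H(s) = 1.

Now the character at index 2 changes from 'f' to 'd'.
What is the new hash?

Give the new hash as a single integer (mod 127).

Answer: 56

Derivation:
val('f') = 6, val('d') = 4
Position k = 2, exponent = n-1-k = 4
B^4 mod M = 11^4 mod 127 = 36
Delta = (4 - 6) * 36 mod 127 = 55
New hash = (1 + 55) mod 127 = 56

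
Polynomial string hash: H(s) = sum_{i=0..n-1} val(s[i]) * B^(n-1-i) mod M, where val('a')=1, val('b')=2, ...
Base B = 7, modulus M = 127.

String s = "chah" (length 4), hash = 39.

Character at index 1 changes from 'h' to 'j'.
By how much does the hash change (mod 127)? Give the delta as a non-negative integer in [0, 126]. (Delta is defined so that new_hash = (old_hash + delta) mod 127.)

Delta formula: (val(new) - val(old)) * B^(n-1-k) mod M
  val('j') - val('h') = 10 - 8 = 2
  B^(n-1-k) = 7^2 mod 127 = 49
  Delta = 2 * 49 mod 127 = 98

Answer: 98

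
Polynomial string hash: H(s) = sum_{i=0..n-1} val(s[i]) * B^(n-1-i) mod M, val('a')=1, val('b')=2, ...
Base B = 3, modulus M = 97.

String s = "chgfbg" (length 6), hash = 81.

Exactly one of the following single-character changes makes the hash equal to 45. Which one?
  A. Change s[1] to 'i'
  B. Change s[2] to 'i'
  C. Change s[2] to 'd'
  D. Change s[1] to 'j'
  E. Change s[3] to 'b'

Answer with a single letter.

Answer: E

Derivation:
Option A: s[1]='h'->'i', delta=(9-8)*3^4 mod 97 = 81, hash=81+81 mod 97 = 65
Option B: s[2]='g'->'i', delta=(9-7)*3^3 mod 97 = 54, hash=81+54 mod 97 = 38
Option C: s[2]='g'->'d', delta=(4-7)*3^3 mod 97 = 16, hash=81+16 mod 97 = 0
Option D: s[1]='h'->'j', delta=(10-8)*3^4 mod 97 = 65, hash=81+65 mod 97 = 49
Option E: s[3]='f'->'b', delta=(2-6)*3^2 mod 97 = 61, hash=81+61 mod 97 = 45 <-- target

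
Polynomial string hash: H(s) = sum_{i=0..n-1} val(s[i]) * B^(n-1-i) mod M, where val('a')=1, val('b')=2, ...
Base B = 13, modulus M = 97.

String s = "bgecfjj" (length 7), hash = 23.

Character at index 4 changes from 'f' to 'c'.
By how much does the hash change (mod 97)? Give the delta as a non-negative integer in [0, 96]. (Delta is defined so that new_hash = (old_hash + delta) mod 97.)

Answer: 75

Derivation:
Delta formula: (val(new) - val(old)) * B^(n-1-k) mod M
  val('c') - val('f') = 3 - 6 = -3
  B^(n-1-k) = 13^2 mod 97 = 72
  Delta = -3 * 72 mod 97 = 75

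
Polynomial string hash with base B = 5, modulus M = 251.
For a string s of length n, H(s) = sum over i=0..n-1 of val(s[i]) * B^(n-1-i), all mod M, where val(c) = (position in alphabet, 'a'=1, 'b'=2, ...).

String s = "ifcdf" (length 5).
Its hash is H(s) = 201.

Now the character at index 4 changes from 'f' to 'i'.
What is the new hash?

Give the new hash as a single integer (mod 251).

val('f') = 6, val('i') = 9
Position k = 4, exponent = n-1-k = 0
B^0 mod M = 5^0 mod 251 = 1
Delta = (9 - 6) * 1 mod 251 = 3
New hash = (201 + 3) mod 251 = 204

Answer: 204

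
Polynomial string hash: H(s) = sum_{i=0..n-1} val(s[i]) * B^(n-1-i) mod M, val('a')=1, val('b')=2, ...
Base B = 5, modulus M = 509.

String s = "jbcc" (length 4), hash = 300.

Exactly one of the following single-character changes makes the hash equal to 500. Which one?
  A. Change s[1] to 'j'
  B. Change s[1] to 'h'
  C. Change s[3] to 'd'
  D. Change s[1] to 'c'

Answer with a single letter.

Option A: s[1]='b'->'j', delta=(10-2)*5^2 mod 509 = 200, hash=300+200 mod 509 = 500 <-- target
Option B: s[1]='b'->'h', delta=(8-2)*5^2 mod 509 = 150, hash=300+150 mod 509 = 450
Option C: s[3]='c'->'d', delta=(4-3)*5^0 mod 509 = 1, hash=300+1 mod 509 = 301
Option D: s[1]='b'->'c', delta=(3-2)*5^2 mod 509 = 25, hash=300+25 mod 509 = 325

Answer: A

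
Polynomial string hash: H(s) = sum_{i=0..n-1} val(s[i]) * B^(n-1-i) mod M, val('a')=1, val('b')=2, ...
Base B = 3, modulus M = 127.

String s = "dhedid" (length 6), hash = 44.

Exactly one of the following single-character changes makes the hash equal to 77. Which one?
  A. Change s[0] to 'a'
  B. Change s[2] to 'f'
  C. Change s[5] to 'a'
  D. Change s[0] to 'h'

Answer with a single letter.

Option A: s[0]='d'->'a', delta=(1-4)*3^5 mod 127 = 33, hash=44+33 mod 127 = 77 <-- target
Option B: s[2]='e'->'f', delta=(6-5)*3^3 mod 127 = 27, hash=44+27 mod 127 = 71
Option C: s[5]='d'->'a', delta=(1-4)*3^0 mod 127 = 124, hash=44+124 mod 127 = 41
Option D: s[0]='d'->'h', delta=(8-4)*3^5 mod 127 = 83, hash=44+83 mod 127 = 0

Answer: A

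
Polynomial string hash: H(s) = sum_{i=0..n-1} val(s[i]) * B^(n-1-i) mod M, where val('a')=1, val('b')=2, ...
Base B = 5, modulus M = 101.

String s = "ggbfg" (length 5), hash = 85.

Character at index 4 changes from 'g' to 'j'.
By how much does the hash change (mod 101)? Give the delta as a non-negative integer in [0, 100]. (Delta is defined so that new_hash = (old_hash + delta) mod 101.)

Answer: 3

Derivation:
Delta formula: (val(new) - val(old)) * B^(n-1-k) mod M
  val('j') - val('g') = 10 - 7 = 3
  B^(n-1-k) = 5^0 mod 101 = 1
  Delta = 3 * 1 mod 101 = 3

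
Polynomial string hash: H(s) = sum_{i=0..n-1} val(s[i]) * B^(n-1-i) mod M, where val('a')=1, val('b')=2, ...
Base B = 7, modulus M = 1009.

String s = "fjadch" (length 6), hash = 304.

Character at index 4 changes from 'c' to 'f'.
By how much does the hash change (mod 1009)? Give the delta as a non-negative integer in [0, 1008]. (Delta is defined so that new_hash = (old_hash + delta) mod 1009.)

Answer: 21

Derivation:
Delta formula: (val(new) - val(old)) * B^(n-1-k) mod M
  val('f') - val('c') = 6 - 3 = 3
  B^(n-1-k) = 7^1 mod 1009 = 7
  Delta = 3 * 7 mod 1009 = 21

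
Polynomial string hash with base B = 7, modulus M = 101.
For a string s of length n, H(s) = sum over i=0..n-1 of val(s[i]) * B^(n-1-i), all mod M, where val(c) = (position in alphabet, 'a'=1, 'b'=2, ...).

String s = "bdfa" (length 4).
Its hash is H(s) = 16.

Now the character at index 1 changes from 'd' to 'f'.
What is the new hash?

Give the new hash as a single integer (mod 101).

Answer: 13

Derivation:
val('d') = 4, val('f') = 6
Position k = 1, exponent = n-1-k = 2
B^2 mod M = 7^2 mod 101 = 49
Delta = (6 - 4) * 49 mod 101 = 98
New hash = (16 + 98) mod 101 = 13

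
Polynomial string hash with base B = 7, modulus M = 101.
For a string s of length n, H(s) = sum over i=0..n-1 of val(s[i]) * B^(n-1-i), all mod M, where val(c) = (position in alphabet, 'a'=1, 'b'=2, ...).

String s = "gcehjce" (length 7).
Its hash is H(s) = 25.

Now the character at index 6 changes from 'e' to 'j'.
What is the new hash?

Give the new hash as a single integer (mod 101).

Answer: 30

Derivation:
val('e') = 5, val('j') = 10
Position k = 6, exponent = n-1-k = 0
B^0 mod M = 7^0 mod 101 = 1
Delta = (10 - 5) * 1 mod 101 = 5
New hash = (25 + 5) mod 101 = 30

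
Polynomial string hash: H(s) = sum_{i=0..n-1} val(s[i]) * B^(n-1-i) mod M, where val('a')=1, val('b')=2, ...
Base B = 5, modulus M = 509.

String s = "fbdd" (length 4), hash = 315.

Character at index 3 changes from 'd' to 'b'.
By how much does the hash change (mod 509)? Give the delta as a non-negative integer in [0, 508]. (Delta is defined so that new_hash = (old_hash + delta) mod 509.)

Delta formula: (val(new) - val(old)) * B^(n-1-k) mod M
  val('b') - val('d') = 2 - 4 = -2
  B^(n-1-k) = 5^0 mod 509 = 1
  Delta = -2 * 1 mod 509 = 507

Answer: 507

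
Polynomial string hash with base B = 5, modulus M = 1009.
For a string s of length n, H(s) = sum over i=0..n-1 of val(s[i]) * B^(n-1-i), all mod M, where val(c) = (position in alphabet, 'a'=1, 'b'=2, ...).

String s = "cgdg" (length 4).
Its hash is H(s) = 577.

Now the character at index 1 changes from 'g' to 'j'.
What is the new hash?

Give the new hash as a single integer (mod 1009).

val('g') = 7, val('j') = 10
Position k = 1, exponent = n-1-k = 2
B^2 mod M = 5^2 mod 1009 = 25
Delta = (10 - 7) * 25 mod 1009 = 75
New hash = (577 + 75) mod 1009 = 652

Answer: 652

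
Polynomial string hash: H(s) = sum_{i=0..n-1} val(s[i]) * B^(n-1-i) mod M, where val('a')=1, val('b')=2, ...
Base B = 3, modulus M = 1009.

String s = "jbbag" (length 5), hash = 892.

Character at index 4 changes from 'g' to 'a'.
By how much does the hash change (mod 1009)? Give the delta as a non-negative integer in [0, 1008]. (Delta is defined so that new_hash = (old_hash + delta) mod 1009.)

Delta formula: (val(new) - val(old)) * B^(n-1-k) mod M
  val('a') - val('g') = 1 - 7 = -6
  B^(n-1-k) = 3^0 mod 1009 = 1
  Delta = -6 * 1 mod 1009 = 1003

Answer: 1003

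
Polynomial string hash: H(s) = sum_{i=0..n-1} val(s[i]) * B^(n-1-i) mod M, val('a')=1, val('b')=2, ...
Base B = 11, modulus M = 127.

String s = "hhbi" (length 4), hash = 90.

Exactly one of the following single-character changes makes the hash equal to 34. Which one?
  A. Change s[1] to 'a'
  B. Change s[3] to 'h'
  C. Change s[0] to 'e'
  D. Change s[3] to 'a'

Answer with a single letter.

Option A: s[1]='h'->'a', delta=(1-8)*11^2 mod 127 = 42, hash=90+42 mod 127 = 5
Option B: s[3]='i'->'h', delta=(8-9)*11^0 mod 127 = 126, hash=90+126 mod 127 = 89
Option C: s[0]='h'->'e', delta=(5-8)*11^3 mod 127 = 71, hash=90+71 mod 127 = 34 <-- target
Option D: s[3]='i'->'a', delta=(1-9)*11^0 mod 127 = 119, hash=90+119 mod 127 = 82

Answer: C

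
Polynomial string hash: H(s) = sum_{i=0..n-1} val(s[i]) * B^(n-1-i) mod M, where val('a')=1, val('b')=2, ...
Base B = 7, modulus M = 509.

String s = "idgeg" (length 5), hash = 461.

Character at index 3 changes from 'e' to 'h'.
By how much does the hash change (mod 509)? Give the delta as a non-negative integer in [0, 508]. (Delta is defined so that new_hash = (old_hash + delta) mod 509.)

Delta formula: (val(new) - val(old)) * B^(n-1-k) mod M
  val('h') - val('e') = 8 - 5 = 3
  B^(n-1-k) = 7^1 mod 509 = 7
  Delta = 3 * 7 mod 509 = 21

Answer: 21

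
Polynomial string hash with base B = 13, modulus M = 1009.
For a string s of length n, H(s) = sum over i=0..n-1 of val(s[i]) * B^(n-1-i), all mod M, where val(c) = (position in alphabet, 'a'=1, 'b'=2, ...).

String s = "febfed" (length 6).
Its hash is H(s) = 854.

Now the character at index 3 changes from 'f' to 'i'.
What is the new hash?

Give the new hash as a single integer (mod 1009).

val('f') = 6, val('i') = 9
Position k = 3, exponent = n-1-k = 2
B^2 mod M = 13^2 mod 1009 = 169
Delta = (9 - 6) * 169 mod 1009 = 507
New hash = (854 + 507) mod 1009 = 352

Answer: 352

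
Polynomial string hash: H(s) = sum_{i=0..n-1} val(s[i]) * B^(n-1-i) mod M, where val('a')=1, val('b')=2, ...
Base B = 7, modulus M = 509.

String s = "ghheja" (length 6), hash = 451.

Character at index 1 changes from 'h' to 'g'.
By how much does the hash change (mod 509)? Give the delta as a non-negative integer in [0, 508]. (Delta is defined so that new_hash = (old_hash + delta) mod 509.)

Delta formula: (val(new) - val(old)) * B^(n-1-k) mod M
  val('g') - val('h') = 7 - 8 = -1
  B^(n-1-k) = 7^4 mod 509 = 365
  Delta = -1 * 365 mod 509 = 144

Answer: 144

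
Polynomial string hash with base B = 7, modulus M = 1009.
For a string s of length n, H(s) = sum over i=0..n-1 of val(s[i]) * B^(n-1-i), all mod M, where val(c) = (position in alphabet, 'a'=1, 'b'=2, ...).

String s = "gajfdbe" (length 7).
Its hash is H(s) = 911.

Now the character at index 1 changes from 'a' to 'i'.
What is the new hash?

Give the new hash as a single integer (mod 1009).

val('a') = 1, val('i') = 9
Position k = 1, exponent = n-1-k = 5
B^5 mod M = 7^5 mod 1009 = 663
Delta = (9 - 1) * 663 mod 1009 = 259
New hash = (911 + 259) mod 1009 = 161

Answer: 161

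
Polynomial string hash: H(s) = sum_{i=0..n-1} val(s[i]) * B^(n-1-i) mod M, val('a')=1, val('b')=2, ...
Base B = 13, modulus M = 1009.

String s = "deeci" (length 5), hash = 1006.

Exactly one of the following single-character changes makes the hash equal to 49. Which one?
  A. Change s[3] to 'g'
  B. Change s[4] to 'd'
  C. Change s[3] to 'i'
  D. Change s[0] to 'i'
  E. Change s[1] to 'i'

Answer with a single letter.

Option A: s[3]='c'->'g', delta=(7-3)*13^1 mod 1009 = 52, hash=1006+52 mod 1009 = 49 <-- target
Option B: s[4]='i'->'d', delta=(4-9)*13^0 mod 1009 = 1004, hash=1006+1004 mod 1009 = 1001
Option C: s[3]='c'->'i', delta=(9-3)*13^1 mod 1009 = 78, hash=1006+78 mod 1009 = 75
Option D: s[0]='d'->'i', delta=(9-4)*13^4 mod 1009 = 536, hash=1006+536 mod 1009 = 533
Option E: s[1]='e'->'i', delta=(9-5)*13^3 mod 1009 = 716, hash=1006+716 mod 1009 = 713

Answer: A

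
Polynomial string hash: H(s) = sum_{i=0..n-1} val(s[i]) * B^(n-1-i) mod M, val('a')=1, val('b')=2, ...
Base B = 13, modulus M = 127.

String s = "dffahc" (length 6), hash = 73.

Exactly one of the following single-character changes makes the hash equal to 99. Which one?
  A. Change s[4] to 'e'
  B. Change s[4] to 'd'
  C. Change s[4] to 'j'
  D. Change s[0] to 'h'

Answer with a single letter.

Answer: C

Derivation:
Option A: s[4]='h'->'e', delta=(5-8)*13^1 mod 127 = 88, hash=73+88 mod 127 = 34
Option B: s[4]='h'->'d', delta=(4-8)*13^1 mod 127 = 75, hash=73+75 mod 127 = 21
Option C: s[4]='h'->'j', delta=(10-8)*13^1 mod 127 = 26, hash=73+26 mod 127 = 99 <-- target
Option D: s[0]='d'->'h', delta=(8-4)*13^5 mod 127 = 34, hash=73+34 mod 127 = 107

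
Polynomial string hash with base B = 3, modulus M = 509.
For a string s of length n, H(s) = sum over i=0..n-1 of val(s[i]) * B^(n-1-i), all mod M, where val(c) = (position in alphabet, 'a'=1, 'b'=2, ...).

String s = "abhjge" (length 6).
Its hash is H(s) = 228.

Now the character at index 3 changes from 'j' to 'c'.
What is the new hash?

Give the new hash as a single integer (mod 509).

Answer: 165

Derivation:
val('j') = 10, val('c') = 3
Position k = 3, exponent = n-1-k = 2
B^2 mod M = 3^2 mod 509 = 9
Delta = (3 - 10) * 9 mod 509 = 446
New hash = (228 + 446) mod 509 = 165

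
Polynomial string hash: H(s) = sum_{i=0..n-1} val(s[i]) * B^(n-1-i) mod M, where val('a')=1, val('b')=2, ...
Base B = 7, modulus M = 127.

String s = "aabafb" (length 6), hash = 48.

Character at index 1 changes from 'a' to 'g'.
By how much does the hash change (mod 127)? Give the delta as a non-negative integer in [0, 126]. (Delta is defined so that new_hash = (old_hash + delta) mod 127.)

Delta formula: (val(new) - val(old)) * B^(n-1-k) mod M
  val('g') - val('a') = 7 - 1 = 6
  B^(n-1-k) = 7^4 mod 127 = 115
  Delta = 6 * 115 mod 127 = 55

Answer: 55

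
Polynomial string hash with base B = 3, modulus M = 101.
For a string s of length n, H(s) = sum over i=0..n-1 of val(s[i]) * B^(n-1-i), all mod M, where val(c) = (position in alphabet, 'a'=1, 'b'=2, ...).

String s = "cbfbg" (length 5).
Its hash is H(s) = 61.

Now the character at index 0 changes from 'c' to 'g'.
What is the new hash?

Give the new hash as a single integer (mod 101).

Answer: 82

Derivation:
val('c') = 3, val('g') = 7
Position k = 0, exponent = n-1-k = 4
B^4 mod M = 3^4 mod 101 = 81
Delta = (7 - 3) * 81 mod 101 = 21
New hash = (61 + 21) mod 101 = 82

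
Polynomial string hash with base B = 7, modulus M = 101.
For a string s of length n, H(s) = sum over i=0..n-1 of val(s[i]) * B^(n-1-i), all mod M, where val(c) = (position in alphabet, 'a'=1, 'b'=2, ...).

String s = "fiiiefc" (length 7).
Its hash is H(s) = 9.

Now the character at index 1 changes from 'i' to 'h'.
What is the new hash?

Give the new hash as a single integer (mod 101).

Answer: 69

Derivation:
val('i') = 9, val('h') = 8
Position k = 1, exponent = n-1-k = 5
B^5 mod M = 7^5 mod 101 = 41
Delta = (8 - 9) * 41 mod 101 = 60
New hash = (9 + 60) mod 101 = 69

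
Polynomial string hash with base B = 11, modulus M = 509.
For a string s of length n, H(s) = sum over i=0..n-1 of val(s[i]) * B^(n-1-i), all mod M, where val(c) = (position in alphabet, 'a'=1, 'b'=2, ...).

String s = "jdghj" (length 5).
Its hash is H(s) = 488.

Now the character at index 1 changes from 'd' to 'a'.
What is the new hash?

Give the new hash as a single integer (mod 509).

val('d') = 4, val('a') = 1
Position k = 1, exponent = n-1-k = 3
B^3 mod M = 11^3 mod 509 = 313
Delta = (1 - 4) * 313 mod 509 = 79
New hash = (488 + 79) mod 509 = 58

Answer: 58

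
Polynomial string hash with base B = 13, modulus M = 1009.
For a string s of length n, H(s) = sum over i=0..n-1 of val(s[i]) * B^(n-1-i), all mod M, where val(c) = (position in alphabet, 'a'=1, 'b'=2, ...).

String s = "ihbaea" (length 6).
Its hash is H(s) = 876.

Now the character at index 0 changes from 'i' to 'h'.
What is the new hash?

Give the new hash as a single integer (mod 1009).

Answer: 895

Derivation:
val('i') = 9, val('h') = 8
Position k = 0, exponent = n-1-k = 5
B^5 mod M = 13^5 mod 1009 = 990
Delta = (8 - 9) * 990 mod 1009 = 19
New hash = (876 + 19) mod 1009 = 895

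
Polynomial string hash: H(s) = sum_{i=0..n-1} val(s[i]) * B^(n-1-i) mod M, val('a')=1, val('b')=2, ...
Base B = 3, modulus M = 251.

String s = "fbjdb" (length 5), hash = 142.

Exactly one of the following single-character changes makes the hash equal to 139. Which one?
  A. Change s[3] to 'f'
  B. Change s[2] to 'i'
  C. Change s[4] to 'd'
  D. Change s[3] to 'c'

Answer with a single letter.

Option A: s[3]='d'->'f', delta=(6-4)*3^1 mod 251 = 6, hash=142+6 mod 251 = 148
Option B: s[2]='j'->'i', delta=(9-10)*3^2 mod 251 = 242, hash=142+242 mod 251 = 133
Option C: s[4]='b'->'d', delta=(4-2)*3^0 mod 251 = 2, hash=142+2 mod 251 = 144
Option D: s[3]='d'->'c', delta=(3-4)*3^1 mod 251 = 248, hash=142+248 mod 251 = 139 <-- target

Answer: D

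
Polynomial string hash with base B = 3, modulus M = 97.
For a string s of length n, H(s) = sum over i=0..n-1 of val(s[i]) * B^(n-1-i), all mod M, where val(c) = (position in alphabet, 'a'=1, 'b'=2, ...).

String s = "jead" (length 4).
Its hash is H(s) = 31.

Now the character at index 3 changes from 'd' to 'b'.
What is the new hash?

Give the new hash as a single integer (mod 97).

Answer: 29

Derivation:
val('d') = 4, val('b') = 2
Position k = 3, exponent = n-1-k = 0
B^0 mod M = 3^0 mod 97 = 1
Delta = (2 - 4) * 1 mod 97 = 95
New hash = (31 + 95) mod 97 = 29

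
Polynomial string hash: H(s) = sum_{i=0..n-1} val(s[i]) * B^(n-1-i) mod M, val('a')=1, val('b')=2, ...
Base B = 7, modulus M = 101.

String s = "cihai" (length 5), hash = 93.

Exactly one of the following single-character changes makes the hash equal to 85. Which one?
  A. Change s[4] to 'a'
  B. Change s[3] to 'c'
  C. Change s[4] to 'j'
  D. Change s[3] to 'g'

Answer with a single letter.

Option A: s[4]='i'->'a', delta=(1-9)*7^0 mod 101 = 93, hash=93+93 mod 101 = 85 <-- target
Option B: s[3]='a'->'c', delta=(3-1)*7^1 mod 101 = 14, hash=93+14 mod 101 = 6
Option C: s[4]='i'->'j', delta=(10-9)*7^0 mod 101 = 1, hash=93+1 mod 101 = 94
Option D: s[3]='a'->'g', delta=(7-1)*7^1 mod 101 = 42, hash=93+42 mod 101 = 34

Answer: A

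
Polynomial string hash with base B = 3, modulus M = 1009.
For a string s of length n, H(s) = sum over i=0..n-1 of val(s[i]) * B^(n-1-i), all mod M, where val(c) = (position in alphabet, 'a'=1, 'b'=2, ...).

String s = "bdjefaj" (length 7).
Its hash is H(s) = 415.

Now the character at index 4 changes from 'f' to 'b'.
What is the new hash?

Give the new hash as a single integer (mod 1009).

val('f') = 6, val('b') = 2
Position k = 4, exponent = n-1-k = 2
B^2 mod M = 3^2 mod 1009 = 9
Delta = (2 - 6) * 9 mod 1009 = 973
New hash = (415 + 973) mod 1009 = 379

Answer: 379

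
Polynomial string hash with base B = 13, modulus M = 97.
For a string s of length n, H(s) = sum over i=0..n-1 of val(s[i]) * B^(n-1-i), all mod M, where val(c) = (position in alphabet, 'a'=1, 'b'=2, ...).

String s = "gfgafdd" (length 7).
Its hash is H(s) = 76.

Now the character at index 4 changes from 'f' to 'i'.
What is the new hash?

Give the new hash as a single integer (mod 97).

Answer: 1

Derivation:
val('f') = 6, val('i') = 9
Position k = 4, exponent = n-1-k = 2
B^2 mod M = 13^2 mod 97 = 72
Delta = (9 - 6) * 72 mod 97 = 22
New hash = (76 + 22) mod 97 = 1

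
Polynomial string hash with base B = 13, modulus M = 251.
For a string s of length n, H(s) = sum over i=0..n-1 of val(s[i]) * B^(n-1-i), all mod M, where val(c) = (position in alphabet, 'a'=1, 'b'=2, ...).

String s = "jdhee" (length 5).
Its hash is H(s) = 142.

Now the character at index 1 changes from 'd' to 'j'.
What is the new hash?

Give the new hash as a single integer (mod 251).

Answer: 21

Derivation:
val('d') = 4, val('j') = 10
Position k = 1, exponent = n-1-k = 3
B^3 mod M = 13^3 mod 251 = 189
Delta = (10 - 4) * 189 mod 251 = 130
New hash = (142 + 130) mod 251 = 21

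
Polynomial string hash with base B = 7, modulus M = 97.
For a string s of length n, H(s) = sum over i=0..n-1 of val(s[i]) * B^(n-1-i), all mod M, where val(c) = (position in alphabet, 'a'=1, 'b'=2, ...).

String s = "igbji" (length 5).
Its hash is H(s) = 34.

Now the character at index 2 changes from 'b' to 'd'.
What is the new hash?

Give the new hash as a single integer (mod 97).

val('b') = 2, val('d') = 4
Position k = 2, exponent = n-1-k = 2
B^2 mod M = 7^2 mod 97 = 49
Delta = (4 - 2) * 49 mod 97 = 1
New hash = (34 + 1) mod 97 = 35

Answer: 35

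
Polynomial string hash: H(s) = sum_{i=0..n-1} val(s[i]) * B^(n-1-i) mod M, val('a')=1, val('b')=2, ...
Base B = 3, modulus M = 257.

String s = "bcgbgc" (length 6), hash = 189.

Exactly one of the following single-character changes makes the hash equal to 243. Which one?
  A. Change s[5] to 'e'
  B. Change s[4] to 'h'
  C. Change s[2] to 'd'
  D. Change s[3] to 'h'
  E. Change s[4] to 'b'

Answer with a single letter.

Option A: s[5]='c'->'e', delta=(5-3)*3^0 mod 257 = 2, hash=189+2 mod 257 = 191
Option B: s[4]='g'->'h', delta=(8-7)*3^1 mod 257 = 3, hash=189+3 mod 257 = 192
Option C: s[2]='g'->'d', delta=(4-7)*3^3 mod 257 = 176, hash=189+176 mod 257 = 108
Option D: s[3]='b'->'h', delta=(8-2)*3^2 mod 257 = 54, hash=189+54 mod 257 = 243 <-- target
Option E: s[4]='g'->'b', delta=(2-7)*3^1 mod 257 = 242, hash=189+242 mod 257 = 174

Answer: D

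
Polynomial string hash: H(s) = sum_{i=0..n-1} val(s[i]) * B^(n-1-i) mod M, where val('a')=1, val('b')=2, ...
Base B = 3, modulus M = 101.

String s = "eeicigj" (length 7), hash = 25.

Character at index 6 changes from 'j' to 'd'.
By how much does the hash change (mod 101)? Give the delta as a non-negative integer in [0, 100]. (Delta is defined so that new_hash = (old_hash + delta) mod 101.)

Answer: 95

Derivation:
Delta formula: (val(new) - val(old)) * B^(n-1-k) mod M
  val('d') - val('j') = 4 - 10 = -6
  B^(n-1-k) = 3^0 mod 101 = 1
  Delta = -6 * 1 mod 101 = 95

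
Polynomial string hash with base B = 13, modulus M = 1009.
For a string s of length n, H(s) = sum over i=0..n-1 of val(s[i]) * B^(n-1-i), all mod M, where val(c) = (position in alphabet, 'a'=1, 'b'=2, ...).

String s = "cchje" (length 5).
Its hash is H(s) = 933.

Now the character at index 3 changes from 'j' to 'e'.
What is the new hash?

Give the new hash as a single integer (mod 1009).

Answer: 868

Derivation:
val('j') = 10, val('e') = 5
Position k = 3, exponent = n-1-k = 1
B^1 mod M = 13^1 mod 1009 = 13
Delta = (5 - 10) * 13 mod 1009 = 944
New hash = (933 + 944) mod 1009 = 868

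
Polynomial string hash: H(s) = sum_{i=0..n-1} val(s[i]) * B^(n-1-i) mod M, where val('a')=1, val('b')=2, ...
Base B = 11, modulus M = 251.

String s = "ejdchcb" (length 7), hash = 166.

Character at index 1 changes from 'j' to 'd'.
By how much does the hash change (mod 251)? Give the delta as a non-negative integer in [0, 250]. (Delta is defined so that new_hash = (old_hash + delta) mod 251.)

Delta formula: (val(new) - val(old)) * B^(n-1-k) mod M
  val('d') - val('j') = 4 - 10 = -6
  B^(n-1-k) = 11^5 mod 251 = 160
  Delta = -6 * 160 mod 251 = 44

Answer: 44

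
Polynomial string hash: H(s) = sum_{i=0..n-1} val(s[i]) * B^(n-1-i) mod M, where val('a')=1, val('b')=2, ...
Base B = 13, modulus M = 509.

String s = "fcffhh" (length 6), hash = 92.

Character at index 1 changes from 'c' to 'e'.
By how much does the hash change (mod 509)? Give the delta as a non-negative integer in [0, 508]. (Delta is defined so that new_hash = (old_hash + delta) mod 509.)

Delta formula: (val(new) - val(old)) * B^(n-1-k) mod M
  val('e') - val('c') = 5 - 3 = 2
  B^(n-1-k) = 13^4 mod 509 = 57
  Delta = 2 * 57 mod 509 = 114

Answer: 114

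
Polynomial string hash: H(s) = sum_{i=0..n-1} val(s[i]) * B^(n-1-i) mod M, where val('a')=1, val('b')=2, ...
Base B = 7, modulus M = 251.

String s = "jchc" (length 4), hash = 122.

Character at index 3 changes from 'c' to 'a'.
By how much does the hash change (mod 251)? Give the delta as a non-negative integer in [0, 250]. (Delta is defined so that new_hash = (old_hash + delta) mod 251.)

Delta formula: (val(new) - val(old)) * B^(n-1-k) mod M
  val('a') - val('c') = 1 - 3 = -2
  B^(n-1-k) = 7^0 mod 251 = 1
  Delta = -2 * 1 mod 251 = 249

Answer: 249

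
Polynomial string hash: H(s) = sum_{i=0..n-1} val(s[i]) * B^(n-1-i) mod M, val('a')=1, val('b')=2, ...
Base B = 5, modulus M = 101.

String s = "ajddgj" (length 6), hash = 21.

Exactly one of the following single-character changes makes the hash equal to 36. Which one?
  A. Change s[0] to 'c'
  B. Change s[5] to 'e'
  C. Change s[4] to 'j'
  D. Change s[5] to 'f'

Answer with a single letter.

Answer: C

Derivation:
Option A: s[0]='a'->'c', delta=(3-1)*5^5 mod 101 = 89, hash=21+89 mod 101 = 9
Option B: s[5]='j'->'e', delta=(5-10)*5^0 mod 101 = 96, hash=21+96 mod 101 = 16
Option C: s[4]='g'->'j', delta=(10-7)*5^1 mod 101 = 15, hash=21+15 mod 101 = 36 <-- target
Option D: s[5]='j'->'f', delta=(6-10)*5^0 mod 101 = 97, hash=21+97 mod 101 = 17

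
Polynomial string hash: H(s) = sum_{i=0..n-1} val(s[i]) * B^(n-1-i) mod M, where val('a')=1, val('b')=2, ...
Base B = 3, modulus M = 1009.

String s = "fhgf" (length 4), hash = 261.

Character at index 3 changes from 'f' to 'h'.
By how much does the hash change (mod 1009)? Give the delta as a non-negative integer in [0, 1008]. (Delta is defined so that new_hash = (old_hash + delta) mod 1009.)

Answer: 2

Derivation:
Delta formula: (val(new) - val(old)) * B^(n-1-k) mod M
  val('h') - val('f') = 8 - 6 = 2
  B^(n-1-k) = 3^0 mod 1009 = 1
  Delta = 2 * 1 mod 1009 = 2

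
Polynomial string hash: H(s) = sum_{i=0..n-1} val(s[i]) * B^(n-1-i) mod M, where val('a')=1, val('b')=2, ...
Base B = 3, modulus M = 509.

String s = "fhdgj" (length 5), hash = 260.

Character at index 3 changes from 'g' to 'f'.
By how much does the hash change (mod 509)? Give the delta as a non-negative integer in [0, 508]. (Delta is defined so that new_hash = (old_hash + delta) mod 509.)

Delta formula: (val(new) - val(old)) * B^(n-1-k) mod M
  val('f') - val('g') = 6 - 7 = -1
  B^(n-1-k) = 3^1 mod 509 = 3
  Delta = -1 * 3 mod 509 = 506

Answer: 506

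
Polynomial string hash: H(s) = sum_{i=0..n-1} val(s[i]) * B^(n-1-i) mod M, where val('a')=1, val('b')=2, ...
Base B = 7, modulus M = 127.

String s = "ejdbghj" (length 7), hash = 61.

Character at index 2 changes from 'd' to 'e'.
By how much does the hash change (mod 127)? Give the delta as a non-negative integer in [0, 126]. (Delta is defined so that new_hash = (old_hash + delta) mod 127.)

Delta formula: (val(new) - val(old)) * B^(n-1-k) mod M
  val('e') - val('d') = 5 - 4 = 1
  B^(n-1-k) = 7^4 mod 127 = 115
  Delta = 1 * 115 mod 127 = 115

Answer: 115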